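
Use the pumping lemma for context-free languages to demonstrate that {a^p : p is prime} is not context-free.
Assume for contradiction that L is context-free, and let p ≥ 1 be the pumping length given by the pumping lemma for CFLs.
Choose a prime q with q ≥ p and let s = a^q. Then s ∈ L and |s| = q ≥ p.
By the CFL pumping lemma, s = uvxyz for some u, v, x, y, z with |vxy| ≤ p, |vy| ≥ 1, and uv^i xy^i z ∈ L for every i ≥ 0.
All symbols are a's, so only lengths matter: let k = |vy|, with 1 ≤ k ≤ p. Then |uv^i xy^i z| = q + (i − 1)k.

Take i = q + 1: the length is q + qk = q(k + 1).
Both factors satisfy q ≥ 2 and k + 1 ≥ 2, so q(k + 1) is composite and uv^(q+1) xy^(q+1) z ∉ L.

This contradicts the CFL pumping lemma, which requires uv^i xy^i z ∈ L for all i ≥ 0.
Hence L = {a^p : p is prime} is not context-free. ∎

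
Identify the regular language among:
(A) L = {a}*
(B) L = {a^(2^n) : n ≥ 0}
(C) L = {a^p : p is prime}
(A) {a}*

(A) L = {a}* is regular.

This can be recognized by a finite automaton (DFA/NFA).
Regular expressions like {a}* define regular languages.

The other choices are not regular:
- {a^(2^n) : n ≥ 0}: After pumping, length is no longer a power of 2
- {a^p : p is prime}: After pumping, the length becomes composite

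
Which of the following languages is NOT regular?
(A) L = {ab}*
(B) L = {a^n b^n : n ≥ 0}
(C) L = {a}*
(B) {a^n b^n : n ≥ 0}

(B) L = {a^n b^n : n ≥ 0} is NOT regular.

The pumping lemma can be used to prove this:
After pumping, the number of a's and b's become unequal

The other languages are regular because they can be recognized by finite automata.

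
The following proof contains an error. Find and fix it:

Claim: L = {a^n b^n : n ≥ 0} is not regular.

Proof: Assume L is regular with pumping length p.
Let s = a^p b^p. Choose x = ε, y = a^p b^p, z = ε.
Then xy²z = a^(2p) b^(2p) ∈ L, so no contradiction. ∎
Error: The decomposition violates |xy| ≤ p. With y = a^p b^p, |xy| = |y| = 2p > p. (The proof also miscomputes xy²z, which would be a^p b^p a^p b^p rather than a^(2p) b^(2p), and it wrongly treats one harmless decomposition as settling the matter — the prover does not get to choose the decomposition.)

Correction: The pumping lemma requires |xy| ≤ p, and the argument must handle every decomposition satisfying |xy| ≤ p, |y| ≥ 1. Since s starts with p a's, any such y consists only of a's, say y = a^k with k ≥ 1. Then xy²z = a^(p+k) b^p has unequal numbers of a's and b's, so xy²z ∉ L — the required contradiction.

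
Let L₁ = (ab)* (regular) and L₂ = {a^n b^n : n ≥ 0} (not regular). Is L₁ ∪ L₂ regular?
No — L₁ ∪ L₂ is not regular.

Let U = (ab)* ∪ {a^n b^n}. If U were regular, then U ∩ aa*bb* would be regular (closure under intersection with a regular language). But (ab)* ∩ aa*bb* = {ab} and {a^n b^n} ∩ aa*bb* = {a^n b^n : n ≥ 1}, so U ∩ aa*bb* = {a^n b^n : n ≥ 1}, which is not regular. Hence U is not regular.

Note that the bare facts "L₁ regular, L₂ non-regular" do not settle the question by themselves: the closure of regular languages under ∪, ∩, complement and difference applies only when BOTH operands are regular. With a non-regular operand the result can come out regular or non-regular depending on the specific languages, so one has to work out L₁ ∪ L₂ for this particular pair, as above.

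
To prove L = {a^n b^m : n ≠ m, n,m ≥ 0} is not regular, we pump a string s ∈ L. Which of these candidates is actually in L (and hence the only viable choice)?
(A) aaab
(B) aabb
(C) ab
(A) aaab

The pumping lemma is applied to a string s that lies in L, so first check membership of each option:
- (A) aaab = a^3 b^1 with 3 ≠ 1, so it is in L ✓
- (B) aabb = a^2 b^2 has n = m = 2, so it is not in L ✗
- (C) ab = a^1 b^1 has n = m = 1, so it is not in L ✗

Only (A) aaab is in L, so it is the only candidate that could play the role of s.
(In a complete proof one picks s in terms of the pumping length p so that |s| ≥ p is guaranteed; a fixed string like aaab illustrates the shape of such an s.)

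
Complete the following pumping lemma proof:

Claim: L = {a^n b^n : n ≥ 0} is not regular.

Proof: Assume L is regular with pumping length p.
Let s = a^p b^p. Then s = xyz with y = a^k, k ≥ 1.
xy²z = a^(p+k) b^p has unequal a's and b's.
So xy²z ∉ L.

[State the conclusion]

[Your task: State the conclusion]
This contradicts the pumping lemma for regular languages,
which guarantees xy^i z ∈ L for all i ≥ 0.

Since our assumption that L is regular leads to a contradiction,
we conclude that L = {a^n b^n : n ≥ 0} is NOT regular. ∎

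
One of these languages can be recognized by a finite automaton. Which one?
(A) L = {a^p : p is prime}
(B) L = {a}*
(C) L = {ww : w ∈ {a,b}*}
(B) {a}*

(B) L = {a}* is regular.

This can be recognized by a finite automaton (DFA/NFA).
Regular expressions like {a}* define regular languages.

The other choices are not regular:
- {ww : w ∈ {a,b}*}: After pumping, the two halves no longer match
- {a^p : p is prime}: After pumping, the length becomes composite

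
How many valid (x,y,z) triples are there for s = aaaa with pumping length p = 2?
3

For s = 'aaaa' with pumping length p = 2:

Constraints: |xy| ≤ 2, |y| > 0

Valid decompositions (|xy| ≤ p, |y| ≥ 1):
  • x='', y='a', z='aaa'
  • x='a', y='a', z='aa'
  • x='', y='aa', z='aa'

Total count: 3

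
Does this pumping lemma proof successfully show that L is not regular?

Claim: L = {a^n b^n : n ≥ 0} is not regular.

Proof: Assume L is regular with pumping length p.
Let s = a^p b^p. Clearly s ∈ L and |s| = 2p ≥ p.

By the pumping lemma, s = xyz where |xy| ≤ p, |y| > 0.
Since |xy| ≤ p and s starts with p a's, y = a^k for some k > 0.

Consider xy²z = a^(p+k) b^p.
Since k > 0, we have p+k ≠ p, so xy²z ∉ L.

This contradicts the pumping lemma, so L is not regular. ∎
The proof is correct.

This proof is valid because:
1. The string s = a^p b^p is correctly in L
2. The decomposition analysis is correct: y must consist only of a's
3. The contradiction is valid: pumping increases a's but not b's
4. The conclusion follows logically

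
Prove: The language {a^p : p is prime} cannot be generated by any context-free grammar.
Assume for contradiction that L is context-free, and let p ≥ 1 be the pumping length given by the pumping lemma for CFLs.
Choose a prime q with q ≥ p and let s = a^q. Then s ∈ L and |s| = q ≥ p.
By the CFL pumping lemma, s = uvxyz for some u, v, x, y, z with |vxy| ≤ p, |vy| ≥ 1, and uv^i xy^i z ∈ L for every i ≥ 0.
All symbols are a's, so only lengths matter: let k = |vy|, with 1 ≤ k ≤ p. Then |uv^i xy^i z| = q + (i − 1)k.

Take i = q + 1: the length is q + qk = q(k + 1).
Both factors satisfy q ≥ 2 and k + 1 ≥ 2, so q(k + 1) is composite and uv^(q+1) xy^(q+1) z ∉ L.

This contradicts the CFL pumping lemma, which requires uv^i xy^i z ∈ L for all i ≥ 0.
Hence L = {a^p : p is prime} is not context-free. ∎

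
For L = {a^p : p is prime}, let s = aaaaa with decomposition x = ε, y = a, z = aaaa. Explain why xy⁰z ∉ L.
xy⁰z = aaaa ∉ L

Pumping with i = 0 replaces y = a by y⁰ = ε:
- Original: s = xyz = aaaaa; aaaaa has length 5, which is prime, so it is in L
- Pumped: xy⁰z = ε · ε · aaaa = aaaa
- aaaa has length 4 = 2 × 2, which is not prime, so it is not in L

The pumping lemma would require xy⁰z ∈ L, so this decomposition yields a contradiction.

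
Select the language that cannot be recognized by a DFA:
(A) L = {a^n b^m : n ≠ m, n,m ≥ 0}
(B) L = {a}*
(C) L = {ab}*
(A) {a^n b^m : n ≠ m, n,m ≥ 0}

(A) L = {a^n b^m : n ≠ m, n,m ≥ 0} is NOT regular.

The pumping lemma can be used to prove this:
After pumping a's, we can make n = m

The other languages are regular because they can be recognized by finite automata.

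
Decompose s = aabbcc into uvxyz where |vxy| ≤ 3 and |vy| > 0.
u='aa', v='b', x='b', y='c', z='c'

For s = aabbcc with pumping length p = 3:

One valid decomposition:
- u = 'aa'
- v = 'b'
- x = 'b'
- y = 'c'
- z = 'c'

Verification:
- uvxyz = 'aa' + 'b' + 'b' + 'c' + 'c' = aabbcc ✓
- |vxy| = |'bbc'| = 3 ≤ 3 ✓
- |vy| = |'bc'| = 2 > 0 ✓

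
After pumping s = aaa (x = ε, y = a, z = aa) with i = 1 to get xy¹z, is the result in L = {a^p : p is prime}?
Yes

xy¹z = ε · a · aa = aaa.
aaa has length 3, which is prime, so it is in L.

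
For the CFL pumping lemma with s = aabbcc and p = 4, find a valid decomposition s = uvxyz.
u='a', v='a', x='bb', y='c', z='c'

For s = aabbcc with pumping length p = 4:

One valid decomposition:
- u = 'a'
- v = 'a'
- x = 'bb'
- y = 'c'
- z = 'c'

Verification:
- uvxyz = 'a' + 'a' + 'bb' + 'c' + 'c' = aabbcc ✓
- |vxy| = |'abbc'| = 4 ≤ 4 ✓
- |vy| = |'ac'| = 2 > 0 ✓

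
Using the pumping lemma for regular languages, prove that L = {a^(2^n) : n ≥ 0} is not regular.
Assume for contradiction that L is regular, and let p ≥ 1 be the pumping length given by the pumping lemma.
Choose s = a^(2^p). Then s ∈ L and |s| = 2^p ≥ p.
By the pumping lemma, s = xyz for some x, y, z with |xy| ≤ p, |y| ≥ 1, and xy^i z ∈ L for every i ≥ 0.
Here y = a^k for some k with 1 ≤ k ≤ |xy| ≤ p, and p < 2^p.

Take i = 2: |xy²z| = 2^p + k.
Now 2^p < 2^p + k ≤ 2^p + p < 2^p + 2^p = 2^(p+1).
So |xy²z| lies strictly between the consecutive powers of two 2^p and 2^(p+1), hence is not a power of 2, and xy²z ∉ L.

This contradicts the pumping lemma, which requires xy^i z ∈ L for all i ≥ 0.
Hence L = {a^(2^n) : n ≥ 0} is not regular. ∎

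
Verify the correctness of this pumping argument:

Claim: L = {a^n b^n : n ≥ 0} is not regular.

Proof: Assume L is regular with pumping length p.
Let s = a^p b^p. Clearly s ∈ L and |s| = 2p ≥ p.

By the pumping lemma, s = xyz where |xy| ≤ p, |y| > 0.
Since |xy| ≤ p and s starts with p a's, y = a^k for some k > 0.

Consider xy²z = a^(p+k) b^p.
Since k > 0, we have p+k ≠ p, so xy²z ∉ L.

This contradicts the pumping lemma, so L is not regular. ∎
The proof is correct.

This proof is valid because:
1. The string s = a^p b^p is correctly in L
2. The decomposition analysis is correct: y must consist only of a's
3. The contradiction is valid: pumping increases a's but not b's
4. The conclusion follows logically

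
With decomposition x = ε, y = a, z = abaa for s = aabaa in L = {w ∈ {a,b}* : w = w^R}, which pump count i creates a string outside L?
i = 2

xy²z = ε · aa · abaa = aaabaa; aaabaa reversed is aabaaa ≠ aaabaa, so it is not a palindrome and is not in L.
(Other choices also work, e.g. i = 0, 3; only i = 1 is guaranteed to stay in L since xy¹z = s.)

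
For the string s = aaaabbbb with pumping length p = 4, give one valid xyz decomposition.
x = '', y = 'aa', z = 'aabbbb'

For s = aaaabbbb and p = 4, one valid decomposition is:
- x = '' (length 0)
- y = 'aa' (length 2)
- z = 'aabbbb' (length 6)

Verification:
- xyz = '' + 'aa' + 'aabbbb' = aaaabbbb ✓
- |xy| = 2 ≤ 4 ✓
- |y| = 2 > 0 ✓

All pumping lemma constraints are satisfied.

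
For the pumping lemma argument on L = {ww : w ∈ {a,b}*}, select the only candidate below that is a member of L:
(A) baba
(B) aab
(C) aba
(A) baba

The pumping lemma is applied to a string s that lies in L, so first check membership of each option:
- (A) baba splits into halves ba · ba, which are equal, so it is in L (w = ba) ✓
- (B) aab has odd length 3, so it cannot be written as ww and is not in L ✗
- (C) aba has odd length 3, so it cannot be written as ww and is not in L ✗

Only (A) baba is in L, so it is the only candidate that could play the role of s.
(In a complete proof one picks s in terms of the pumping length p so that |s| ≥ p is guaranteed; a fixed string like baba illustrates the shape of such an s.)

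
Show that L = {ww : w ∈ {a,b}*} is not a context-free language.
Assume for contradiction that L is context-free, and let p ≥ 1 be the pumping length given by the pumping lemma for CFLs.
Choose s = a^p b^p a^p b^p. Then s ∈ L (take w = a^p b^p) and |s| = 4p ≥ p.
By the CFL pumping lemma, s = uvxyz for some u, v, x, y, z with |vxy| ≤ p, |vy| ≥ 1, and uv^i xy^i z ∈ L for every i ≥ 0.

Write s as four blocks A₁ B₁ A₂ B₂ with A₁ = A₂ = a^p and B₁ = B₂ = b^p. Since |vxy| ≤ p, the window vxy lies inside at most two adjacent blocks. Take i = 0 and let t = uxz, so |t| = 4p − |vy| with 1 ≤ |vy| ≤ p. If |t| is odd, t ∉ L immediately, so assume |vy| is even (hence |vy| ≥ 2) and |t|/2 = 2p − |vy|/2, which satisfies p ≤ |t|/2 ≤ 2p − 1.

Case 1 (vxy inside A₁B₁): t = a^(p−j) b^(p−l) a^p b^p with j + l = |vy|. The second half of t has length < 2p, so it is a suffix of the trailing a^p b^p and ends in b; the first half is a^(p−j) b^(p−l) a^((j+l)/2), which ends in a because (j+l)/2 ≥ 1. The halves differ, so t ∉ L.

Case 2 (vxy inside B₁A₂, straddling the middle): t = a^p b^(p−j) a^(p−l) b^p with j + l = |vy|. If t = ww, then w is a prefix of t of length ≥ p, so w begins with a^p; and w is a suffix of t of length ≥ p, so w ends with b^p. That forces |w| ≥ 2p, contradicting |w| = |t|/2 ≤ 2p − 1. So t ∉ L.

Case 3 (vxy inside A₂B₂): t = a^p b^p a^(p−j) b^(p−l) with j + l = |vy|. The first half of t is a prefix of a^p b^p, so it begins with a; the second half is b^((j+l)/2) a^(p−j) b^(p−l), which begins with b. The halves differ, so t ∉ L.

In every case uv⁰xy⁰z = uxz ∉ L.

This contradicts the CFL pumping lemma, which requires uv^i xy^i z ∈ L for all i ≥ 0.
Hence L = {ww : w ∈ {a,b}*} is not context-free. ∎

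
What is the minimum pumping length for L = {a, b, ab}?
p = 3

For a finite language L, the pumping lemma holds vacuously if p > max|s| for s ∈ L.

The longest string in L = {a, b, ab} has length 2.
If p = 3, then no string s ∈ L has |s| ≥ p, so the condition is vacuously true.

The minimum pumping length is p = 3.

Why no smaller p works: for any p ≤ 2, the longest string s ∈ L has |s| = 2 ≥ p, so it would
have to be pumpable; but pumping up (i = 2, 3, ...) produces ever longer strings, which cannot all lie in the
finite language L. So the pumping property fails for every p ≤ 2.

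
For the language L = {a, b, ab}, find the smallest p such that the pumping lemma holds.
p = 3

For a finite language L, the pumping lemma holds vacuously if p > max|s| for s ∈ L.

The longest string in L = {a, b, ab} has length 2.
If p = 3, then no string s ∈ L has |s| ≥ p, so the condition is vacuously true.

The minimum pumping length is p = 3.

Why no smaller p works: for any p ≤ 2, the longest string s ∈ L has |s| = 2 ≥ p, so it would
have to be pumpable; but pumping up (i = 2, 3, ...) produces ever longer strings, which cannot all lie in the
finite language L. So the pumping property fails for every p ≤ 2.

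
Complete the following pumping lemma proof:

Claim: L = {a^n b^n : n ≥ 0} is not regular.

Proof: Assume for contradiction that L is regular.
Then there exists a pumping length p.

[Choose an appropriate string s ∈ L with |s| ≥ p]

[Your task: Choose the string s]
s = a^p b^p

This string is in L (has equal a's and b's) and has length 2p ≥ p.
Any decomposition xyz with |xy| ≤ p means y consists only of a's,
so pumping will unbalance the counts.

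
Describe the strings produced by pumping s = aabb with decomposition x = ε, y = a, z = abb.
{xy^i z : i ≥ 0} = {a^(i+1) b^2 : i ≥ 0} = {abb, aabb, aaabb, ...}

With x = ε, y = a, z = abb: Starting with aabb and pumping the first 'a' (z = abb keeps the second 'a'), we get strings with i+1 a's followed by 2 b's for i = 0, 1, 2, ...; note bb is not produced because z always contributes one a.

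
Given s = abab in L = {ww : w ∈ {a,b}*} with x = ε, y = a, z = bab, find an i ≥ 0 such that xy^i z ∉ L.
i = 3

xy³z = ε · aaa · bab = aaabab; aaabab has length 6; its halves are aaa and bab, which differ, so it is not in L.
(Other choices also work, e.g. i = 0, 2; only i = 1 is guaranteed to stay in L since xy¹z = s.)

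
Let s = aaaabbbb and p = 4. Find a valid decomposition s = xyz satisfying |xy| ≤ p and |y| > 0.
x = '', y = 'aa', z = 'aabbbb'

For s = aaaabbbb and p = 4, one valid decomposition is:
- x = '' (length 0)
- y = 'aa' (length 2)
- z = 'aabbbb' (length 6)

Verification:
- xyz = '' + 'aa' + 'aabbbb' = aaaabbbb ✓
- |xy| = 2 ≤ 4 ✓
- |y| = 2 > 0 ✓

All pumping lemma constraints are satisfied.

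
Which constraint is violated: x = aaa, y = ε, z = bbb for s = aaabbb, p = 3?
Violated: |y| > 0

The decomposition x = aaa, y = ε, z = bbb for s = aaabbb with p = 3
violates the constraint: |y| > 0

|y| = 0, but the pumping lemma requires |y| > 0 (y must be non-empty).

Pumping lemma constraints:
1. xyz = s (decomposition is valid)
2. |xy| ≤ p
3. |y| > 0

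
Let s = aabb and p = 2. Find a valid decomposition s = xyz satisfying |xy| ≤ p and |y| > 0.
x = '', y = 'a', z = 'abb'

For s = aabb and p = 2, one valid decomposition is:
- x = '' (length 0)
- y = 'a' (length 1)
- z = 'abb' (length 3)

Verification:
- xyz = '' + 'a' + 'abb' = aabb ✓
- |xy| = 1 ≤ 2 ✓
- |y| = 1 > 0 ✓

All pumping lemma constraints are satisfied.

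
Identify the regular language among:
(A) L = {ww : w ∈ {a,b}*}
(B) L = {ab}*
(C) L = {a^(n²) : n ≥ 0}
(B) {ab}*

(B) L = {ab}* is regular.

This can be recognized by a finite automaton (DFA/NFA).
Regular expressions like {ab}* define regular languages.

The other choices are not regular:
- {ww : w ∈ {a,b}*}: After pumping, the two halves no longer match
- {a^(n²) : n ≥ 0}: After pumping, length is no longer a perfect square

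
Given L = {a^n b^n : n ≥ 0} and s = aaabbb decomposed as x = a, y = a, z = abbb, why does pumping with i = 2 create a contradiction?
xy²z = aaaabbb ∉ L

Pumping with i = 2 replaces y = a by y² = aa:
- Original: s = xyz = aaabbb; aaabbb = a^3 b^3 has equal counts (3 = 3), so it is in L
- Pumped: xy²z = a · aa · abbb = aaaabbb
- aaaabbb has 4 a's and 3 b's; 4 ≠ 3, so it is not in L

The pumping lemma would require xy²z ∈ L, so this decomposition yields a contradiction.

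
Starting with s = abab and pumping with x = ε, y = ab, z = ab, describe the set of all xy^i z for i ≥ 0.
{xy^i z : i ≥ 0} = {(ab)^(i+1) : i ≥ 0} = {ab, abab, ababab, ...}

With x = ε, y = ab, z = ab: Pumping 'ab' gives strings of alternating a's and b's.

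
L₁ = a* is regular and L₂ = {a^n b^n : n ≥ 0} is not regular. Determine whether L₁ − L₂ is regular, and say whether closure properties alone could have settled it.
Yes — L₁ − L₂ is regular.

The only string of a* that lies in {a^n b^n} is ε, so L₁ − L₂ = a* − {ε} = a⁺ = aa*, which is regular.

Note that the bare facts "L₁ regular, L₂ non-regular" do not settle the question by themselves: the closure of regular languages under ∪, ∩, complement and difference applies only when BOTH operands are regular. With a non-regular operand the result can come out regular or non-regular depending on the specific languages, so one has to work out L₁ − L₂ for this particular pair, as above.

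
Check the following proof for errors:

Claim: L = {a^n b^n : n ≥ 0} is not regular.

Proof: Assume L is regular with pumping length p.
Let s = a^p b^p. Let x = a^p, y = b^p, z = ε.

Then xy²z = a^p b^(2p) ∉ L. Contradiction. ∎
The proof is INCORRECT.

Error: The decomposition violates |xy| ≤ p.
With x = a^p and y = b^p, we have |xy| = 2p > p.
The pumping lemma requires |xy| ≤ p, so y must be within the first p characters.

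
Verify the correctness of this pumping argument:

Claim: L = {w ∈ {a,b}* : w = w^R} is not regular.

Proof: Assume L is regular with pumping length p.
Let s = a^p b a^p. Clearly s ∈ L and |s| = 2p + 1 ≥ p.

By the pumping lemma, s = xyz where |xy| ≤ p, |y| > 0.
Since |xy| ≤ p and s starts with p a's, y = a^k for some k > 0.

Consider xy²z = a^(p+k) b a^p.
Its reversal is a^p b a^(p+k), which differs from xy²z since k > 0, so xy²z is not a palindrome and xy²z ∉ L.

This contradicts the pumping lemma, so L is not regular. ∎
The proof is correct.

This proof is valid because:
1. s = a^p b a^p is in L and is chosen in terms of p, so |s| ≥ p holds for every p
2. The decomposition analysis is correct: |xy| ≤ p forces y to lie inside the leading a's
3. The contradiction is valid: a^(p+k) b a^p has more a's before the b than after it, so it is not a palindrome
4. The conclusion follows logically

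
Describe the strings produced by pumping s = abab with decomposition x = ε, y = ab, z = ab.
{xy^i z : i ≥ 0} = {(ab)^(i+1) : i ≥ 0} = {ab, abab, ababab, ...}

With x = ε, y = ab, z = ab: Pumping 'ab' gives strings of alternating a's and b's.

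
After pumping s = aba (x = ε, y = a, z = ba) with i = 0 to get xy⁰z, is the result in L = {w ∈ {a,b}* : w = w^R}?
No

xy⁰z = ε · ε · ba = ba.
ba reversed is ab ≠ ba, so it is not a palindrome and is not in L.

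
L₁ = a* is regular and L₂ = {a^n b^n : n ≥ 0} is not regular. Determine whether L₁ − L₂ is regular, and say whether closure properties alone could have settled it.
Yes — L₁ − L₂ is regular.

The only string of a* that lies in {a^n b^n} is ε, so L₁ − L₂ = a* − {ε} = a⁺ = aa*, which is regular.

Note that the bare facts "L₁ regular, L₂ non-regular" do not settle the question by themselves: the closure of regular languages under ∪, ∩, complement and difference applies only when BOTH operands are regular. With a non-regular operand the result can come out regular or non-regular depending on the specific languages, so one has to work out L₁ − L₂ for this particular pair, as above.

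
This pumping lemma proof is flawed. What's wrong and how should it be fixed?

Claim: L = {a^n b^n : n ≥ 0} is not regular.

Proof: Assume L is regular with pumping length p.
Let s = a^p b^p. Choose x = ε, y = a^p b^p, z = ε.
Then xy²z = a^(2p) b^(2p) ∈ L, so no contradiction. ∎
Error: The decomposition violates |xy| ≤ p. With y = a^p b^p, |xy| = |y| = 2p > p. (The proof also miscomputes xy²z, which would be a^p b^p a^p b^p rather than a^(2p) b^(2p), and it wrongly treats one harmless decomposition as settling the matter — the prover does not get to choose the decomposition.)

Correction: The pumping lemma requires |xy| ≤ p, and the argument must handle every decomposition satisfying |xy| ≤ p, |y| ≥ 1. Since s starts with p a's, any such y consists only of a's, say y = a^k with k ≥ 1. Then xy²z = a^(p+k) b^p has unequal numbers of a's and b's, so xy²z ∉ L — the required contradiction.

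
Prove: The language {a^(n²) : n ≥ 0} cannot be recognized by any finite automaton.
Assume for contradiction that L is regular, and let p ≥ 1 be the pumping length given by the pumping lemma.
Choose s = a^(p²). Then s ∈ L and |s| = p² ≥ p.
By the pumping lemma, s = xyz for some x, y, z with |xy| ≤ p, |y| ≥ 1, and xy^i z ∈ L for every i ≥ 0.
Here y = a^k for some k with 1 ≤ k ≤ |xy| ≤ p.

Take i = 2: |xy²z| = p² + k.
Now p² < p² + k ≤ p² + p < p² + 2p + 1 = (p + 1)².
So |xy²z| lies strictly between the consecutive squares p² and (p + 1)², hence is not a perfect square, and xy²z ∉ L.

This contradicts the pumping lemma, which requires xy^i z ∈ L for all i ≥ 0.
Hence L = {a^(n²) : n ≥ 0} is not regular. ∎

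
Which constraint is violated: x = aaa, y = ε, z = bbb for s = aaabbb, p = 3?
Violated: |y| > 0

The decomposition x = aaa, y = ε, z = bbb for s = aaabbb with p = 3
violates the constraint: |y| > 0

|y| = 0, but the pumping lemma requires |y| > 0 (y must be non-empty).

Pumping lemma constraints:
1. xyz = s (decomposition is valid)
2. |xy| ≤ p
3. |y| > 0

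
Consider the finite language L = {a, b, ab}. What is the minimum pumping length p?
p = 3

For a finite language L, the pumping lemma holds vacuously if p > max|s| for s ∈ L.

The longest string in L = {a, b, ab} has length 2.
If p = 3, then no string s ∈ L has |s| ≥ p, so the condition is vacuously true.

The minimum pumping length is p = 3.

Why no smaller p works: for any p ≤ 2, the longest string s ∈ L has |s| = 2 ≥ p, so it would
have to be pumpable; but pumping up (i = 2, 3, ...) produces ever longer strings, which cannot all lie in the
finite language L. So the pumping property fails for every p ≤ 2.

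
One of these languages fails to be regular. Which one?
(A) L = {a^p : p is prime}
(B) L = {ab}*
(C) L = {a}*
(A) {a^p : p is prime}

(A) L = {a^p : p is prime} is NOT regular.

The pumping lemma can be used to prove this:
After pumping, the length becomes composite

The other languages are regular because they can be recognized by finite automata.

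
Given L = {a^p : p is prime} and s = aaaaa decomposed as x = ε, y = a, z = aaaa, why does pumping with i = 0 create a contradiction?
xy⁰z = aaaa ∉ L

Pumping with i = 0 replaces y = a by y⁰ = ε:
- Original: s = xyz = aaaaa; aaaaa has length 5, which is prime, so it is in L
- Pumped: xy⁰z = ε · ε · aaaa = aaaa
- aaaa has length 4 = 2 × 2, which is not prime, so it is not in L

The pumping lemma would require xy⁰z ∈ L, so this decomposition yields a contradiction.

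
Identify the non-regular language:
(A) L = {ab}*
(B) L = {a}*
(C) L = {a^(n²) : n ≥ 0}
(C) {a^(n²) : n ≥ 0}

(C) L = {a^(n²) : n ≥ 0} is NOT regular.

The pumping lemma can be used to prove this:
After pumping, length is no longer a perfect square

The other languages are regular because they can be recognized by finite automata.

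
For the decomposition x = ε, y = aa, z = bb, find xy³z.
aaaaaabb

Given x = '', y = 'aa', z = 'bb' and i = 3:

xy^3z = x + y·y·...·y (3 times) + z
       = '' + 'aa'^3 + 'bb'
       = '' + 'aaaaaa' + 'bb'
       = 'aaaaaabb'

The pumped string is 'aaaaaabb' with length 8.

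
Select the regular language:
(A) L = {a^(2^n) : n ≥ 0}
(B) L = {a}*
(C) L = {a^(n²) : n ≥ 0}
(B) {a}*

(B) L = {a}* is regular.

This can be recognized by a finite automaton (DFA/NFA).
Regular expressions like {a}* define regular languages.

The other choices are not regular:
- {a^(2^n) : n ≥ 0}: After pumping, length is no longer a power of 2
- {a^(n²) : n ≥ 0}: After pumping, length is no longer a perfect square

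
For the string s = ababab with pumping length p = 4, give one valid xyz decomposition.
x = 'aba', y = 'b', z = 'ab'

For s = ababab and p = 4, one valid decomposition is:
- x = 'aba' (length 3)
- y = 'b' (length 1)
- z = 'ab' (length 2)

Verification:
- xyz = 'aba' + 'b' + 'ab' = ababab ✓
- |xy| = 4 ≤ 4 ✓
- |y| = 1 > 0 ✓

All pumping lemma constraints are satisfied.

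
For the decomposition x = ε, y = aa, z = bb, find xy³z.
aaaaaabb

Given x = '', y = 'aa', z = 'bb' and i = 3:

xy^3z = x + y·y·...·y (3 times) + z
       = '' + 'aa'^3 + 'bb'
       = '' + 'aaaaaa' + 'bb'
       = 'aaaaaabb'

The pumped string is 'aaaaaabb' with length 8.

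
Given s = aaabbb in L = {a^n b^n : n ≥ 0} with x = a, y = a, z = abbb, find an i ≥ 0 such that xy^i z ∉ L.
i = 3

xy³z = a · aaa · abbb = aaaaabbb; aaaaabbb has 5 a's and 3 b's; 5 ≠ 3, so it is not in L.
(Other choices also work, e.g. i = 0, 2; only i = 1 is guaranteed to stay in L since xy¹z = s.)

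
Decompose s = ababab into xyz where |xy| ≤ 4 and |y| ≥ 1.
x = 'ab', y = 'ab', z = 'ab'

For s = ababab and p = 4, one valid decomposition is:
- x = 'ab' (length 2)
- y = 'ab' (length 2)
- z = 'ab' (length 2)

Verification:
- xyz = 'ab' + 'ab' + 'ab' = ababab ✓
- |xy| = 4 ≤ 4 ✓
- |y| = 2 > 0 ✓

All pumping lemma constraints are satisfied.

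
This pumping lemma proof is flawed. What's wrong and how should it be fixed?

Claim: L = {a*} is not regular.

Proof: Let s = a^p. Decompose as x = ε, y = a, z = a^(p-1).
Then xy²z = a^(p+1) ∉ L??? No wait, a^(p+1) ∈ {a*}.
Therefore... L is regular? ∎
Error: The proof attempts to show a*  is not regular, but a* IS regular!

Correction: a* is a regular language (recognized by a simple DFA with one accepting state and self-loop on 'a'). The pumping lemma can only prove non-regularity, not regularity. For regular languages, pumping always works.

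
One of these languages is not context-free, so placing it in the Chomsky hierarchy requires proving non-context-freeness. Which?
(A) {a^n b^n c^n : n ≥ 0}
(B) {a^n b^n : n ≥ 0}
(A) {a^n b^n c^n : n ≥ 0}

(A) {a^n b^n c^n : n ≥ 0} requires the CFL pumping lemma.

- {a^n b^n : n ≥ 0} is context-free (but not regular)
  • Can be shown non-regular with the regular pumping lemma
  • After pumping, the number of a's and b's become unequal

- {a^n b^n c^n : n ≥ 0} is NOT context-free
  • Requires the CFL pumping lemma to prove
  • Cannot maintain three equal counts simultaneously

The CFL pumping lemma is "stronger" in that it can prove non-membership
in the larger class of context-free languages.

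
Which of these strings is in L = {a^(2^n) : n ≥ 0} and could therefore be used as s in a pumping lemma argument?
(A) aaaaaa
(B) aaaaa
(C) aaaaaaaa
(C) aaaaaaaa

The pumping lemma is applied to a string s that lies in L, so first check membership of each option:
- (A) aaaaaa has length 6, strictly between 2^2 = 4 and 2^3 = 8, so it is not in L ✗
- (B) aaaaa has length 5, strictly between 2^2 = 4 and 2^3 = 8, so it is not in L ✗
- (C) aaaaaaaa has length 8 = 2^3, so it is in L ✓

Only (C) aaaaaaaa is in L, so it is the only candidate that could play the role of s.
(In a complete proof one picks s in terms of the pumping length p so that |s| ≥ p is guaranteed; a fixed string like aaaaaaaa illustrates the shape of such an s.)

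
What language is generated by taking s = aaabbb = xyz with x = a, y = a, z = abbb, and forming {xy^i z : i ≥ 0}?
{xy^i z : i ≥ 0} = {a^(2+i) b^3 : i ≥ 0} = {aabbb, aaabbb, aaaabbb, ...}

With x = a, y = a, z = abbb: Starting with aaabbb and pumping the second 'a', we get strings with 2+i a's followed by 3 b's for i = 0, 1, 2, ...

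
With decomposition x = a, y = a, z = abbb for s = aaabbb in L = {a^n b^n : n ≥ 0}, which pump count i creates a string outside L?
i = 0

xy⁰z = a · ε · abbb = aabbb; aabbb has 2 a's and 3 b's; 2 ≠ 3, so it is not in L.
(Other choices also work, e.g. i = 2, 3; only i = 1 is guaranteed to stay in L since xy¹z = s.)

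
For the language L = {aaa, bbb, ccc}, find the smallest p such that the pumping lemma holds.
p = 4

For a finite language L, the pumping lemma holds vacuously if p > max|s| for s ∈ L.

The longest string in L = {aaa, bbb, ccc} has length 3.
If p = 4, then no string s ∈ L has |s| ≥ p, so the condition is vacuously true.

The minimum pumping length is p = 4.

Why no smaller p works: for any p ≤ 3, the longest string s ∈ L has |s| = 3 ≥ p, so it would
have to be pumpable; but pumping up (i = 2, 3, ...) produces ever longer strings, which cannot all lie in the
finite language L. So the pumping property fails for every p ≤ 3.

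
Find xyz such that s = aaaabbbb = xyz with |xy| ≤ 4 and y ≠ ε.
x = '', y = 'aaaa', z = 'bbbb'

For s = aaaabbbb and p = 4, one valid decomposition is:
- x = '' (length 0)
- y = 'aaaa' (length 4)
- z = 'bbbb' (length 4)

Verification:
- xyz = '' + 'aaaa' + 'bbbb' = aaaabbbb ✓
- |xy| = 4 ≤ 4 ✓
- |y| = 4 > 0 ✓

All pumping lemma constraints are satisfied.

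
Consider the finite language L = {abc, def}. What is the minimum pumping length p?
p = 4

For a finite language L, the pumping lemma holds vacuously if p > max|s| for s ∈ L.

The longest string in L = {abc, def} has length 3.
If p = 4, then no string s ∈ L has |s| ≥ p, so the condition is vacuously true.

The minimum pumping length is p = 4.

Why no smaller p works: for any p ≤ 3, the longest string s ∈ L has |s| = 3 ≥ p, so it would
have to be pumpable; but pumping up (i = 2, 3, ...) produces ever longer strings, which cannot all lie in the
finite language L. So the pumping property fails for every p ≤ 3.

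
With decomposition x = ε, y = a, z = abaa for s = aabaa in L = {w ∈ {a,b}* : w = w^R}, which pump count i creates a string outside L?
i = 2

xy²z = ε · aa · abaa = aaabaa; aaabaa reversed is aabaaa ≠ aaabaa, so it is not a palindrome and is not in L.
(Other choices also work, e.g. i = 0, 3; only i = 1 is guaranteed to stay in L since xy¹z = s.)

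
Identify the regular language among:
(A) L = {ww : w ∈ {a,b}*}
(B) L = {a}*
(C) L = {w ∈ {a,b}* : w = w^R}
(B) {a}*

(B) L = {a}* is regular.

This can be recognized by a finite automaton (DFA/NFA).
Regular expressions like {a}* define regular languages.

The other choices are not regular:
- {w ∈ {a,b}* : w = w^R}: After pumping, the string is no longer symmetric
- {ww : w ∈ {a,b}*}: After pumping, the two halves no longer match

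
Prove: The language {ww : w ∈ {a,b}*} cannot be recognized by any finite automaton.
Assume for contradiction that L is regular, and let p ≥ 1 be the pumping length given by the pumping lemma.
Choose s = a^p b a^p b. Then s ∈ L (take w = a^p b) and |s| = 2p + 2 ≥ p.
By the pumping lemma, s = xyz for some x, y, z with |xy| ≤ p, |y| ≥ 1, and xy^i z ∈ L for every i ≥ 0.
Since |xy| ≤ p and the first p symbols of s are all a's, y = a^k for some k with 1 ≤ k ≤ p.

Take i = 2: t = xy²z = a^(p + k) b a^p b.
Suppose t = uu for some string u. The string t contains exactly two b's and ends in b, so u contains exactly one b and ends in b; hence u = a^j b for some j, and uu = a^j b a^j b. Comparing with t = a^(p + k) b a^p b forces j = p + k (first block) and j = p (second block), which is impossible since k ≥ 1. So t ∉ L.

This contradicts the pumping lemma, which requires xy^i z ∈ L for all i ≥ 0.
Hence L = {ww : w ∈ {a,b}*} is not regular. ∎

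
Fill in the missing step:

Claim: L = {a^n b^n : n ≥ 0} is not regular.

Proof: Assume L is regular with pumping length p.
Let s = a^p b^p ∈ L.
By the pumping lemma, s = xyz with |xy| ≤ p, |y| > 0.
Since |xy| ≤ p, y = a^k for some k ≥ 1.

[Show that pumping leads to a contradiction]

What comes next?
Consider xy²z = a^(p+k) b^p.

Since k ≥ 1, we have p + k > p.
So xy²z has more a's than b's: (p+k) a's vs p b's.
This means xy²z ∉ L because a^n b^n requires equal counts.

This contradicts the pumping lemma which states xy²z ∈ L.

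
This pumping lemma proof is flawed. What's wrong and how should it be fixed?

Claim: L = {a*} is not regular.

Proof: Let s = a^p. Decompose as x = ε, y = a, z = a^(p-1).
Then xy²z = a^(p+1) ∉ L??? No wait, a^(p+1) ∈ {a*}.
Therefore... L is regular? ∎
Error: The proof attempts to show a*  is not regular, but a* IS regular!

Correction: a* is a regular language (recognized by a simple DFA with one accepting state and self-loop on 'a'). The pumping lemma can only prove non-regularity, not regularity. For regular languages, pumping always works.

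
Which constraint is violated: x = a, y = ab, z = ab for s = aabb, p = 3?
Violated: xyz = s

The decomposition x = a, y = ab, z = ab for s = aabb with p = 3
violates the constraint: xyz = s

xyz = 'a' + 'ab' + 'ab' = 'aabab' ≠ 'aabb' = s. The decomposition doesn't reconstruct s.

Pumping lemma constraints:
1. xyz = s (decomposition is valid)
2. |xy| ≤ p
3. |y| > 0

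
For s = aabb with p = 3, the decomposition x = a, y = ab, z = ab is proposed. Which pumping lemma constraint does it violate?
Violated: xyz = s

The decomposition x = a, y = ab, z = ab for s = aabb with p = 3
violates the constraint: xyz = s

xyz = 'a' + 'ab' + 'ab' = 'aabab' ≠ 'aabb' = s. The decomposition doesn't reconstruct s.

Pumping lemma constraints:
1. xyz = s (decomposition is valid)
2. |xy| ≤ p
3. |y| > 0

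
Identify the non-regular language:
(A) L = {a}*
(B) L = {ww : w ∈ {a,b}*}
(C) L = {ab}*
(B) {ww : w ∈ {a,b}*}

(B) L = {ww : w ∈ {a,b}*} is NOT regular.

The pumping lemma can be used to prove this:
After pumping, the two halves no longer match

The other languages are regular because they can be recognized by finite automata.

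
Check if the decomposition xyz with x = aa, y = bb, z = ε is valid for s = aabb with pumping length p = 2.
Violated: |xy| ≤ p

The decomposition x = aa, y = bb, z = ε for s = aabb with p = 2
violates the constraint: |xy| ≤ p

|xy| = |aabb| = 4 > 2 = p. The decomposition puts too many characters in xy.

Pumping lemma constraints:
1. xyz = s (decomposition is valid)
2. |xy| ≤ p
3. |y| > 0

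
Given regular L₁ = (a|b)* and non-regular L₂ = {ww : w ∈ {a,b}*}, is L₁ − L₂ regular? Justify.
No — L₁ − L₂ is not regular.

L₁ − L₂ is the complement of {ww} within {a,b}*. If it were regular, its complement {ww} would be regular as well (regular languages are closed under complement) — contradiction. So L₁ − L₂ is not regular.

Note that the bare facts "L₁ regular, L₂ non-regular" do not settle the question by themselves: the closure of regular languages under ∪, ∩, complement and difference applies only when BOTH operands are regular. With a non-regular operand the result can come out regular or non-regular depending on the specific languages, so one has to work out L₁ − L₂ for this particular pair, as above.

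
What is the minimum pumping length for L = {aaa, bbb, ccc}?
p = 4

For a finite language L, the pumping lemma holds vacuously if p > max|s| for s ∈ L.

The longest string in L = {aaa, bbb, ccc} has length 3.
If p = 4, then no string s ∈ L has |s| ≥ p, so the condition is vacuously true.

The minimum pumping length is p = 4.

Why no smaller p works: for any p ≤ 3, the longest string s ∈ L has |s| = 3 ≥ p, so it would
have to be pumpable; but pumping up (i = 2, 3, ...) produces ever longer strings, which cannot all lie in the
finite language L. So the pumping property fails for every p ≤ 3.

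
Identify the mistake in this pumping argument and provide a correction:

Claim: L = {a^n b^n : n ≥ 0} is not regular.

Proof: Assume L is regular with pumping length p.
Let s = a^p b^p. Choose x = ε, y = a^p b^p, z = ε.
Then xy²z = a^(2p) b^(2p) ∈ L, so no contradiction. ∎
Error: The decomposition violates |xy| ≤ p. With y = a^p b^p, |xy| = |y| = 2p > p. (The proof also miscomputes xy²z, which would be a^p b^p a^p b^p rather than a^(2p) b^(2p), and it wrongly treats one harmless decomposition as settling the matter — the prover does not get to choose the decomposition.)

Correction: The pumping lemma requires |xy| ≤ p, and the argument must handle every decomposition satisfying |xy| ≤ p, |y| ≥ 1. Since s starts with p a's, any such y consists only of a's, say y = a^k with k ≥ 1. Then xy²z = a^(p+k) b^p has unequal numbers of a's and b's, so xy²z ∉ L — the required contradiction.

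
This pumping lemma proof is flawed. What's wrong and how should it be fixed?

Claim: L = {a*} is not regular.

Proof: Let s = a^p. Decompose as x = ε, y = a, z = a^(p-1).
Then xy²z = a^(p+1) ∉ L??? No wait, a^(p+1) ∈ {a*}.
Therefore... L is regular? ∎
Error: The proof attempts to show a*  is not regular, but a* IS regular!

Correction: a* is a regular language (recognized by a simple DFA with one accepting state and self-loop on 'a'). The pumping lemma can only prove non-regularity, not regularity. For regular languages, pumping always works.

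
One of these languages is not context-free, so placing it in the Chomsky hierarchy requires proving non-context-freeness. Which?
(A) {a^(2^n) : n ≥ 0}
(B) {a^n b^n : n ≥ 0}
(A) {a^(2^n) : n ≥ 0}

(A) {a^(2^n) : n ≥ 0} requires the CFL pumping lemma.

- {a^n b^n : n ≥ 0} is context-free (but not regular)
  • Can be shown non-regular with the regular pumping lemma
  • After pumping, the number of a's and b's become unequal

- {a^(2^n) : n ≥ 0} is NOT context-free
  • Requires the CFL pumping lemma to prove
  • Gaps between powers of 2 grow exponentially

The CFL pumping lemma is "stronger" in that it can prove non-membership
in the larger class of context-free languages.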